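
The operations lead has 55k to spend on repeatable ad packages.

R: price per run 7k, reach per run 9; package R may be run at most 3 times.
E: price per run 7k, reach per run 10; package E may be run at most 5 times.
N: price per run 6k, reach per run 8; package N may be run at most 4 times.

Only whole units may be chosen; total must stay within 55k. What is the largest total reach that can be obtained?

2×R, 5×E, and 1×N: price 55 ≤ 55, reach 2·9 + 5·10 + 1·8 = 76.
1×R, 5×E, and 2×N: price 54 ≤ 55, reach 1·9 + 5·10 + 2·8 = 75.
Best is 76.

76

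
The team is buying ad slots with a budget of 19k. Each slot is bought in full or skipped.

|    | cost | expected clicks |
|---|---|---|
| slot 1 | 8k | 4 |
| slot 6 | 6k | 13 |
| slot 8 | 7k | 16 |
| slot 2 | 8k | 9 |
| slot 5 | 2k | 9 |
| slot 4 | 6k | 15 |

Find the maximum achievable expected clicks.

44

This is a 0-1 knapsack instance.
Take slot 6, slot 8, and slot 4: cost 6 + 7 + 6 = 19 ≤ 19, expected clicks 13 + 16 + 15 = 44.
No other feasible combination does better.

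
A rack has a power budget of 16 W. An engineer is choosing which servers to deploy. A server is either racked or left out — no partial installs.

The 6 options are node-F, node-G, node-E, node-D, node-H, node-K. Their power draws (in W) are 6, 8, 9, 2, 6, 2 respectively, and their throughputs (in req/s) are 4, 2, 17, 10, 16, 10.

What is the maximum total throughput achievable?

40

Take node-F, node-D, node-H, and node-K: power draw 6 + 2 + 6 + 2 = 16 ≤ 16, throughput 4 + 10 + 16 + 10 = 40.
No other feasible combination does better.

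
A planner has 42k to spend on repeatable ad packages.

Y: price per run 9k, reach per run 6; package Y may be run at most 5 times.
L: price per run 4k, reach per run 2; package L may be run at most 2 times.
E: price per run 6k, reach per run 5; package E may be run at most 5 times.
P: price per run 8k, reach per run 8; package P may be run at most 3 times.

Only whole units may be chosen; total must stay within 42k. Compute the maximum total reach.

39

P has the best ratio (8/8); taking only P gives at most 3×8 = 24 (stopped by the supply cap of 3).
Mixing does better — 3×E and 3×P: price 42 ≤ 42, reach 3·5 + 3·8 = 39.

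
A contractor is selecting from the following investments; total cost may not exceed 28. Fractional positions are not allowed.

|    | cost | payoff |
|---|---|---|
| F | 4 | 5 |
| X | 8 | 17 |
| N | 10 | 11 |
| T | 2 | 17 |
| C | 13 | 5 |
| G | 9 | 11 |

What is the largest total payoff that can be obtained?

F + X + N + T: cost 4 + 8 + 10 + 2 = 24 ≤ 28, payoff 5 + 17 + 11 + 17 = 50.
F + X + T + G: cost 4 + 8 + 2 + 9 = 23 ≤ 28, payoff 5 + 17 + 17 + 11 = 50.
The maximum payoff is 50; one optimal choice is F, X, T, and G.

50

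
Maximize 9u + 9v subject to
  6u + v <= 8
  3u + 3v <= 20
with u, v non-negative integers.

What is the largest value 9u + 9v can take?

The continuous relaxation peaks at (0, 6.67) with value 60.00; rounding to a feasible lattice point costs some objective.
(u,v)=(0,6) is feasible, giving 54.
(u,v)=(0,5) is feasible, giving 45.
No feasible integer point exceeds 54.

54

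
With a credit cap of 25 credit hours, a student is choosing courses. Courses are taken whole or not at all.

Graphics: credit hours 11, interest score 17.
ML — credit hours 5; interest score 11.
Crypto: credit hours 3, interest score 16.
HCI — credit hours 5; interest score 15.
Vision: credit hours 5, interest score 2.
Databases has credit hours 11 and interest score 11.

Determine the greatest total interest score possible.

This is a 0-1 knapsack instance.
Allowing fractional choices, the relaxed optimum would be about 60.0, but courses are indivisible.
Graphics + Crypto + HCI + Vision: credit hours 11 + 3 + 5 + 5 = 24 ≤ 25, interest score 17 + 16 + 15 + 2 = 50.
ML + Crypto + HCI + Databases: credit hours 5 + 3 + 5 + 11 = 24 ≤ 25, interest score 11 + 16 + 15 + 11 = 53.
Graphics + ML + Crypto + HCI: credit hours 11 + 5 + 3 + 5 = 24 ≤ 25, interest score 17 + 11 + 16 + 15 = 59.
Best is Graphics, ML, Crypto, and HCI with total interest score 59.

59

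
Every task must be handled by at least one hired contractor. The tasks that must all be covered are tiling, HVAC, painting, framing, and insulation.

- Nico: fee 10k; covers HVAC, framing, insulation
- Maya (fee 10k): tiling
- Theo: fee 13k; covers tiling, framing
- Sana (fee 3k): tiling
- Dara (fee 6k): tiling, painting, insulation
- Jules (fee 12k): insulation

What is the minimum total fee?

16

Choose Nico and Dara: together they cover tiling, HVAC, painting, framing, insulation — every task.
Total fee: 10 + 6 = 16.
No cover costs less than 16.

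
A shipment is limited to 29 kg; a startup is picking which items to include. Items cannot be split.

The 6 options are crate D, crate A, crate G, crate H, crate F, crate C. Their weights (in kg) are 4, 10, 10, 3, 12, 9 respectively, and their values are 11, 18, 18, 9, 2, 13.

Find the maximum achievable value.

56

Allowing fractional choices, the relaxed optimum would be about 58.9, but items are indivisible.
crate D + crate A + crate H + crate C: weight 4 + 10 + 3 + 9 = 26 ≤ 29, value 11 + 18 + 9 + 13 = 51.
crate D + crate A + crate G + crate H: weight 4 + 10 + 10 + 3 = 27 ≤ 29, value 11 + 18 + 18 + 9 = 56.
Best is crate D, crate A, crate G, and crate H with total value 56.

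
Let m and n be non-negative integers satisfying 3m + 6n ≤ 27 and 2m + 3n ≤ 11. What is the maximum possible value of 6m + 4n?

30

The continuous relaxation peaks at (5.5, 0) with value 33.00; rounding to a feasible lattice point costs some objective.
(m,n)=(5,0) is feasible, giving 30.
(m,n)=(4,1) is feasible, giving 28.
The best lattice point is (5,0), giving 30.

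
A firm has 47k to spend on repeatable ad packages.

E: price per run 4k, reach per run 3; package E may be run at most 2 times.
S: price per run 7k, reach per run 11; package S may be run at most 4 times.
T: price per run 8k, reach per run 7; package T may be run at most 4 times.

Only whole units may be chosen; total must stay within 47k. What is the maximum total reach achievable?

58

S has the best ratio (11/7); taking only S gives at most 4×11 = 44 (stopped by the supply cap of 4).
Mixing does better — 4×S and 2×T: price 44 ≤ 47, reach 4·11 + 2·7 = 58.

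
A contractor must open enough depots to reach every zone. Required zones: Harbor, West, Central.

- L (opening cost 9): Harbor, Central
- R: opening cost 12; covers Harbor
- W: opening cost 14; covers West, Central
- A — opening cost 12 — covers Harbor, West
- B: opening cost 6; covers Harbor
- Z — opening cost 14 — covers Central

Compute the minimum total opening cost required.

Choose W and B: together they cover Harbor, West, Central — every zone.
Total opening cost: 14 + 6 = 20.

20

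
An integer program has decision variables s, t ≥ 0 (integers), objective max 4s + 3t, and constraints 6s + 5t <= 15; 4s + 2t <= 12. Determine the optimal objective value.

The continuous relaxation peaks at (2.5, 0) with value 10.00; rounding to a feasible lattice point costs some objective.
(s,t)=(0,3): 6·0+5·3=15≤15, 4·0+2·3=6≤12, objective 9.
(s,t)=(2,0): 6·2+5·0=12≤15, 4·2+2·0=8≤12, objective 8.
(s,t)=(1,1): 6·1+5·1=11≤15, 4·1+2·1=6≤12, objective 7.
(s,t)=(0,2): 6·0+5·2=10≤15, 4·0+2·2=4≤12, objective 6.
Maximum is 9 at (s,t)=(0,3).

9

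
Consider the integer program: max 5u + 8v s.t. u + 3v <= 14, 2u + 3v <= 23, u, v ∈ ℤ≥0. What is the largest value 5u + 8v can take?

58

(u,v)=(10,1) is feasible, giving 58.
(u,v)=(8,2) is feasible, giving 56.
(u,v)=(11,0) is feasible, giving 55.
Maximum is 58 at (u,v)=(10,1).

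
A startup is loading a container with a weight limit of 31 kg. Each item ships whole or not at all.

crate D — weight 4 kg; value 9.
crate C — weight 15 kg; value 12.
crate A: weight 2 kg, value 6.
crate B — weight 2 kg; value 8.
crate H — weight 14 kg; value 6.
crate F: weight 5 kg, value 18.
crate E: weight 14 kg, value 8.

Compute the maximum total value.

This is an integer program with binary decision variables.
Allowing fractional choices, the relaxed optimum would be about 54.7, but items are indivisible.
crate D + crate C + crate A + crate B + crate F: weight 4 + 15 + 2 + 2 + 5 = 28 ≤ 31, value 9 + 12 + 6 + 8 + 18 = 53.
crate D + crate A + crate B + crate F + crate E: weight 4 + 2 + 2 + 5 + 14 = 27 ≤ 31, value 9 + 6 + 8 + 18 + 8 = 49.
crate D + crate C + crate B + crate F: weight 4 + 15 + 2 + 5 = 26 ≤ 31, value 9 + 12 + 8 + 18 = 47.
Best is crate D, crate C, crate A, crate B, and crate F with total value 53.

53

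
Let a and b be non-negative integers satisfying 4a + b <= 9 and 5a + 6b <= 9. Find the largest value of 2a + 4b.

Relaxing integrality, the LP optimum is 6.00 at (a,b) = (0, 1.5), which is not an integer point.
(a,b)=(0,1): 4·0+1·1=1≤9, 5·0+6·1=6≤9, objective 4.
(a,b)=(1,0): 4·1+1·0=4≤9, 5·1+6·0=5≤9, objective 2.
(a,b)=(0,0): 4·0+1·0=0≤9, 5·0+6·0=0≤9, objective 0.
The best lattice point is (0,1), giving 4.

4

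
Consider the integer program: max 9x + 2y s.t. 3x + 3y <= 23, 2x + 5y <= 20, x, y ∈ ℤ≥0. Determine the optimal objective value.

(x,y)=(7,0): 3·7+3·0=21≤23, 2·7+5·0=14≤20, objective 63.
(x,y)=(6,1): 3·6+3·1=21≤23, 2·6+5·1=17≤20, objective 56.
The best lattice point is (7,0), giving 63.

63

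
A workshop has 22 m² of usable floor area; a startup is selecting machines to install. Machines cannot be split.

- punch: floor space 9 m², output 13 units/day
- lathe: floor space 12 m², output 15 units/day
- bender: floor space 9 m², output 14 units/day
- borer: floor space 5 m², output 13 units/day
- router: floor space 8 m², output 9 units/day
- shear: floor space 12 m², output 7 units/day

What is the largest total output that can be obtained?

36

This is an integer program with binary decision variables.
punch + borer + router: floor space 9 + 5 + 8 = 22 ≤ 22, output 13 + 13 + 9 = 35.
bender + borer + router: floor space 9 + 5 + 8 = 22 ≤ 22, output 14 + 13 + 9 = 36.
Best is bender, borer, and router with total output 36.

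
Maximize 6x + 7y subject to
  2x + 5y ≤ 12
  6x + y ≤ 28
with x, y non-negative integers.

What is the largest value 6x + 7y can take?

(x,y)=(3,1) is feasible, giving 25.
(x,y)=(4,0) is feasible, giving 24.
(x,y)=(2,1) is feasible, giving 19.
Maximum is 25 at (x,y)=(3,1).

25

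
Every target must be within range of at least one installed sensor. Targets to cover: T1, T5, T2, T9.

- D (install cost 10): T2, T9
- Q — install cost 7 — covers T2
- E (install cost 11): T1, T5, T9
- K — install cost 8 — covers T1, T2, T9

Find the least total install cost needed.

The greedy cost-per-new-target heuristic would pick K and E for 19, but a cheaper cover exists.
Choose Q and E: together they cover T1, T5, T2, T9 — every target.
Total install cost: 7 + 11 = 18.
No cover costs less than 18.

18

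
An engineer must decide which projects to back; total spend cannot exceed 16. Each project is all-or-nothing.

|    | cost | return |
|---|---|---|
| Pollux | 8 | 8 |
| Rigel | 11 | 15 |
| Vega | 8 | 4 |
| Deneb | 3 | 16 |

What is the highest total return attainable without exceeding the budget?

31

Vega + Deneb: cost 8 + 3 = 11 ≤ 16, return 4 + 16 = 20.
Pollux + Deneb: cost 8 + 3 = 11 ≤ 16, return 8 + 16 = 24.
Rigel + Deneb: cost 11 + 3 = 14 ≤ 16, return 15 + 16 = 31.
Best is Rigel and Deneb with total return 31.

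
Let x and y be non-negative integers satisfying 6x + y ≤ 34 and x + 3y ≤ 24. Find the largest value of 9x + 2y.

53

(x,y)=(5,4) is feasible, giving 53.
(x,y)=(5,3) is feasible, giving 51.
(x,y)=(4,6) is feasible, giving 48.
(x,y)=(4,5) is feasible, giving 46.
The best lattice point is (5,4), giving 53.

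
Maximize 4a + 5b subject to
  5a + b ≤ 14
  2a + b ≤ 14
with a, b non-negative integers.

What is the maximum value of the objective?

(a,b)=(0,14): 5·0+1·14=14≤14, 2·0+1·14=14≤14, objective 70.
(a,b)=(0,13): 5·0+1·13=13≤14, 2·0+1·13=13≤14, objective 65.
The best lattice point is (0,14), giving 70.

70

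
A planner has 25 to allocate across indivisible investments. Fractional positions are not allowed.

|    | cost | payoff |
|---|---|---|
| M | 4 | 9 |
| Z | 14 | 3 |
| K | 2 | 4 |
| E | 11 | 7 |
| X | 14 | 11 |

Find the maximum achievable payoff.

24

Take M, K, and X: cost 4 + 2 + 14 = 20 ≤ 25, payoff 9 + 4 + 11 = 24.
No other feasible combination does better.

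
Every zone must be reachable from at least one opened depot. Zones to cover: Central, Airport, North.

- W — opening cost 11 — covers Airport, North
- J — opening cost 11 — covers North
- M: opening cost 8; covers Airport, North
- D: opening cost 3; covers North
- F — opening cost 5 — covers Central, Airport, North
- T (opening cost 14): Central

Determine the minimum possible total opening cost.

5

F alone covers Central, Airport, North — every zone.
Total opening cost: 5.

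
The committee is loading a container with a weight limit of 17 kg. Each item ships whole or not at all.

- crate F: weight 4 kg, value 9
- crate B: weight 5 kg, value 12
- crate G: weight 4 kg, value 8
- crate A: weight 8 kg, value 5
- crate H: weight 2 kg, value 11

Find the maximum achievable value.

Allowing fractional choices, the relaxed optimum would be about 41.2, but items are indivisible.
crate F + crate B + crate H: weight 4 + 5 + 2 = 11 ≤ 17, value 9 + 12 + 11 = 32.
crate F + crate B + crate G + crate H: weight 4 + 5 + 4 + 2 = 15 ≤ 17, value 9 + 12 + 8 + 11 = 40.
crate B + crate G + crate H: weight 5 + 4 + 2 = 11 ≤ 17, value 12 + 8 + 11 = 31.
Best is crate F, crate B, crate G, and crate H with total value 40.

40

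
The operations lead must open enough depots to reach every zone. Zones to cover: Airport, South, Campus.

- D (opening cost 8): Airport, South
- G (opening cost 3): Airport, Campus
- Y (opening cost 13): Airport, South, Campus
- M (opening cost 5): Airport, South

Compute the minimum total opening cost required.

8

Choose G and M: together they cover Airport, South, Campus — every zone.
Total opening cost: 3 + 5 = 8.
No cover costs less than 8.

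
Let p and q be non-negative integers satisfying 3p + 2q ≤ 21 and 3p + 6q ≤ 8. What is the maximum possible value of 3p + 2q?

Relaxing integrality, the LP optimum is 8.00 at (p,q) = (2.67, 0), which is not an integer point.
(p,q)=(2,0): 3·2+2·0=6≤21, 3·2+6·0=6≤8, objective 6.
(p,q)=(1,0): 3·1+2·0=3≤21, 3·1+6·0=3≤8, objective 3.
No feasible integer point exceeds 6.

6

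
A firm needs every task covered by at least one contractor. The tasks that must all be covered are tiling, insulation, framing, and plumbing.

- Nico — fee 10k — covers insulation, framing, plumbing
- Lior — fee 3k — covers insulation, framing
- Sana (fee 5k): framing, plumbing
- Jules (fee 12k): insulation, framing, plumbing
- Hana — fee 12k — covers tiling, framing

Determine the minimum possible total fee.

20

Choose Lior, Sana, and Hana: together they cover tiling, insulation, framing, plumbing — every task.
Total fee: 3 + 5 + 12 = 20.
No cover costs less than 20.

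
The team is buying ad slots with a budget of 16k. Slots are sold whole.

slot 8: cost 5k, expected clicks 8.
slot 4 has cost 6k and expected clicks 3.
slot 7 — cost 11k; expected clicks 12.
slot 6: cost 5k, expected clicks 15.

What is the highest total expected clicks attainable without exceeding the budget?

Allowing fractional choices, the relaxed optimum would be about 29.5, but ad slots are indivisible.
slot 8 + slot 6: cost 5 + 5 = 10 ≤ 16, expected clicks 8 + 15 = 23.
slot 8 + slot 4 + slot 6: cost 5 + 6 + 5 = 16 ≤ 16, expected clicks 8 + 3 + 15 = 26.
slot 7 + slot 6: cost 11 + 5 = 16 ≤ 16, expected clicks 12 + 15 = 27.
Best is slot 7 and slot 6 with total expected clicks 27.

27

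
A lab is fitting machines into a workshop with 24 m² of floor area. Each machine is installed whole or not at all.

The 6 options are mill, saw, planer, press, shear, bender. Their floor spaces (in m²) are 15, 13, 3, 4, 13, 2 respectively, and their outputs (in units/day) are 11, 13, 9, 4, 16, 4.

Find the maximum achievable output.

33

This is a 0-1 knapsack instance.
Allowing fractional choices, the relaxed optimum would be about 35.0, but machines are indivisible.
planer + press + shear + bender: floor space 3 + 4 + 13 + 2 = 22 ≤ 24, output 9 + 4 + 16 + 4 = 33.
saw + planer + press + bender: floor space 13 + 3 + 4 + 2 = 22 ≤ 24, output 13 + 9 + 4 + 4 = 30.
Best is planer, press, shear, and bender with total output 33.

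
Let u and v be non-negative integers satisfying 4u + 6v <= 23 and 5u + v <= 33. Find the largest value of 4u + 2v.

(u,v)=(5,0) is feasible, giving 20.
(u,v)=(4,1) is feasible, giving 18.
(u,v)=(4,0) is feasible, giving 16.
Maximum is 20 at (u,v)=(5,0).

20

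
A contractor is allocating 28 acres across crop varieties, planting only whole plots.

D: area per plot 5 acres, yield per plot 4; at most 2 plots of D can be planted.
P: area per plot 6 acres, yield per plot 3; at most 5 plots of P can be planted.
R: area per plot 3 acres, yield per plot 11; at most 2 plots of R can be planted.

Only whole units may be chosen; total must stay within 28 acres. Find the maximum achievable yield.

This is a bounded integer knapsack.
2×D, 1×P, and 2×R: area 22 ≤ 28, yield 2·4 + 1·3 + 2·11 = 33.
2×D, 2×P, and 2×R: area 28 ≤ 28, yield 2·4 + 2·3 + 2·11 = 36.
Best is 36.

36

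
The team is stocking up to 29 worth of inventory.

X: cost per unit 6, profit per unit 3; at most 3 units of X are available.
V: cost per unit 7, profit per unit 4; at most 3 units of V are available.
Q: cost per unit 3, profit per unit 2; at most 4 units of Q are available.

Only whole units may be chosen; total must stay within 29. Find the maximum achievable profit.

1×X, 2×V, and 3×Q: cost 29 ≤ 29, profit 1·3 + 2·4 + 3·2 = 17.
2×V and 4×Q: cost 26 ≤ 29, profit 2·4 + 4·2 = 16.
Best is 17.

17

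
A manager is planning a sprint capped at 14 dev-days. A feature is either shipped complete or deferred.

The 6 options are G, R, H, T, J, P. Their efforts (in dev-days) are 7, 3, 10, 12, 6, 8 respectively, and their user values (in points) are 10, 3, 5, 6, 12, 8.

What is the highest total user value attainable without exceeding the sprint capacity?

22

Take G and J: effort 7 + 6 = 13 ≤ 14, user value 10 + 12 = 22.
No other feasible combination does better.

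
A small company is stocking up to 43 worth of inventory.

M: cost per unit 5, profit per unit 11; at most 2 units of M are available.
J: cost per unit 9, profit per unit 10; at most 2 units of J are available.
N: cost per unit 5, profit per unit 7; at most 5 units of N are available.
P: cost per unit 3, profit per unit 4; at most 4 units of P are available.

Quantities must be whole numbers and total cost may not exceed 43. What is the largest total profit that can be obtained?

Take 2×M, 4×N, and 4×P: cost 42 ≤ 43, profit 2·11 + 4·7 + 4·4 = 66.
M has the best ratio (11/5) and is taken to its limit of 2; remaining capacity is filled optimally with the others.

66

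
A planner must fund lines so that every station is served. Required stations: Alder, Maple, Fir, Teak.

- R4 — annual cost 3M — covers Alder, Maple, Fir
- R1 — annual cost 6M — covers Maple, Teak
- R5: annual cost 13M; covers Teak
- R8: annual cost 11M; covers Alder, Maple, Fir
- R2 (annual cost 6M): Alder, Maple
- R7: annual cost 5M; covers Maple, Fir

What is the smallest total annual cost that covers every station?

9

This is an integer covering problem.
Choose R4 and R1: together they cover Alder, Maple, Fir, Teak — every station.
Total annual cost: 3 + 6 = 9.
No cover costs less than 9.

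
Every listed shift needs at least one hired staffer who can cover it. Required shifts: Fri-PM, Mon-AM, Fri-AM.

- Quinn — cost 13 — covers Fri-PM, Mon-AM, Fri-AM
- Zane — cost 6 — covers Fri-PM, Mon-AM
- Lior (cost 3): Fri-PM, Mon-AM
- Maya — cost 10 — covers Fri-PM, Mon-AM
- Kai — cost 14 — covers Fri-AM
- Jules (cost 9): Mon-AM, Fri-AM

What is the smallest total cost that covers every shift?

12

Choose Lior and Jules: together they cover Fri-PM, Mon-AM, Fri-AM — every shift.
Total cost: 3 + 9 = 12.
No cover costs less than 12.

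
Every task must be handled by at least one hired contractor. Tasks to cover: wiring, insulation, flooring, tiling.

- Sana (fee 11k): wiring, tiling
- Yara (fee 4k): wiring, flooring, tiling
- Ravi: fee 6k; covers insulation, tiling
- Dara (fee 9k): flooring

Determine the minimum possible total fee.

10

Choose Yara and Ravi: together they cover wiring, insulation, flooring, tiling — every task.
Total fee: 4 + 6 = 10.
No cover costs less than 10.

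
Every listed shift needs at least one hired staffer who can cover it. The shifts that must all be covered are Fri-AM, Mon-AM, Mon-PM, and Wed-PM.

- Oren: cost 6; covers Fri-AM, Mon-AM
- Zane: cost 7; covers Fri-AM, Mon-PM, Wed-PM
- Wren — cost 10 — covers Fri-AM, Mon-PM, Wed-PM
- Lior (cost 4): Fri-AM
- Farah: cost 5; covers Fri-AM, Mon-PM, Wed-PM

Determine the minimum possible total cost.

Choose Oren and Farah: together they cover Fri-AM, Mon-AM, Mon-PM, Wed-PM — every shift.
Total cost: 6 + 5 = 11.
No cover costs less than 11.

11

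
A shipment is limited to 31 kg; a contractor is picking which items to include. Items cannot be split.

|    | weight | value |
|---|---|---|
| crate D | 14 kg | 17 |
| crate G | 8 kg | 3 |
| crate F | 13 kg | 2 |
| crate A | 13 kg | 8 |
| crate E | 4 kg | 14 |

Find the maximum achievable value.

39

crate D + crate G + crate E: weight 14 + 8 + 4 = 26 ≤ 31, value 17 + 3 + 14 = 34.
crate D + crate A + crate E: weight 14 + 13 + 4 = 31 ≤ 31, value 17 + 8 + 14 = 39.
crate D + crate F + crate E: weight 14 + 13 + 4 = 31 ≤ 31, value 17 + 2 + 14 = 33.
Best is crate D, crate A, and crate E with total value 39.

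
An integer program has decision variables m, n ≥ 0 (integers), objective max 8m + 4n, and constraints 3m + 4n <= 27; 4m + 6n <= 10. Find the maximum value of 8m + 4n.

16

The continuous relaxation peaks at (2.5, 0) with value 20.00; rounding to a feasible lattice point costs some objective.
(m,n)=(2,0): 3·2+4·0=6≤27, 4·2+6·0=8≤10, objective 16.
(m,n)=(1,1): 3·1+4·1=7≤27, 4·1+6·1=10≤10, objective 12.
(m,n)=(1,0): 3·1+4·0=3≤27, 4·1+6·0=4≤10, objective 8.
Maximum is 16 at (m,n)=(2,0).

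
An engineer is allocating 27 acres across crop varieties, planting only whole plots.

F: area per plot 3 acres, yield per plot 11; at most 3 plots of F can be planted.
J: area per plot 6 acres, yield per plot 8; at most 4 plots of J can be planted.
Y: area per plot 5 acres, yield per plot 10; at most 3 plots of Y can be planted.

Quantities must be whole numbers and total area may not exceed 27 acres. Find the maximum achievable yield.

F has the best ratio (11/3); taking only F gives at most 3×11 = 33 (stopped by the supply cap of 3).
Mixing does better — 3×F and 3×Y: area 24 ≤ 27, yield 3·11 + 3·10 = 63.

63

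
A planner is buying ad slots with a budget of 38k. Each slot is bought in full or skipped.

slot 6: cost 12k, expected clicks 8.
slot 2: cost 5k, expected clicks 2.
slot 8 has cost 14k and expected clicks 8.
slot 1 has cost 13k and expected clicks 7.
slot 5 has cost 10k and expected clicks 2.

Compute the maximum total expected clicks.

18

Allowing fractional choices, the relaxed optimum would be about 22.5, but ad slots are indivisible.
slot 6 + slot 2 + slot 1: cost 12 + 5 + 13 = 30 ≤ 38, expected clicks 8 + 2 + 7 = 17.
slot 6 + slot 2 + slot 8: cost 12 + 5 + 14 = 31 ≤ 38, expected clicks 8 + 2 + 8 = 18.
slot 6 + slot 8 + slot 5: cost 12 + 14 + 10 = 36 ≤ 38, expected clicks 8 + 8 + 2 = 18.
The maximum expected clicks is 18; one optimal choice is slot 6, slot 2, and slot 8.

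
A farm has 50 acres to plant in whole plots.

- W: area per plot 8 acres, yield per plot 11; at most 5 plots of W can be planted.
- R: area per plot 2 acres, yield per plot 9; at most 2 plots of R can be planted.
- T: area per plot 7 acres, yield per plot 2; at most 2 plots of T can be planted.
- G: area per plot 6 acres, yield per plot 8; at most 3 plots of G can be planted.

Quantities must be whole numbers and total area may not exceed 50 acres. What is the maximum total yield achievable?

81

Take 5×W, 2×R, and 1×G: area 50 ≤ 50, yield 5·11 + 2·9 + 1·8 = 81.
R has the best ratio (9/2) and is taken to its limit of 2; remaining capacity is filled optimally with the others.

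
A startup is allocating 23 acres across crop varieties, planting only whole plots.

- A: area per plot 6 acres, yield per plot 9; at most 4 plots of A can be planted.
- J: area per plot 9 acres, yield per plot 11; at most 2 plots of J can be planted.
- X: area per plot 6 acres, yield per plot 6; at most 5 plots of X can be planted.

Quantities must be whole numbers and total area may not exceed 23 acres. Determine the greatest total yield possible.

This is a bounded integer knapsack.
A has the best ratio (9/6); taking only A gives at most 3×9 = 27 (stopped by the area limit).
Mixing does better — 2×A and 1×J: area 21 ≤ 23, yield 2·9 + 1·11 = 29.

29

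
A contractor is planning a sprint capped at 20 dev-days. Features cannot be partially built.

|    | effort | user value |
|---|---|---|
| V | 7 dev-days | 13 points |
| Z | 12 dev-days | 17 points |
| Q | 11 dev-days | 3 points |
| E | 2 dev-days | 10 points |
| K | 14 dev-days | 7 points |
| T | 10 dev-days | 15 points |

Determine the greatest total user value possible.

This is a 0-1 knapsack instance.
V + Z: effort 7 + 12 = 19 ≤ 20, user value 13 + 17 = 30.
V + E + T: effort 7 + 2 + 10 = 19 ≤ 20, user value 13 + 10 + 15 = 38.
V + T: effort 7 + 10 = 17 ≤ 20, user value 13 + 15 = 28.
Best is V, E, and T with total user value 38.

38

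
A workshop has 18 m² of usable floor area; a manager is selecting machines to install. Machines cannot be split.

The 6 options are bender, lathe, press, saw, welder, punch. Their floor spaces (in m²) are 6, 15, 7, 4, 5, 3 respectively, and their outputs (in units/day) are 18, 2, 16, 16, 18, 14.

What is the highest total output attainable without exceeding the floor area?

bender + saw + welder: floor space 6 + 4 + 5 = 15 ≤ 18, output 18 + 16 + 18 = 52.
bender + saw + welder + punch: floor space 6 + 4 + 5 + 3 = 18 ≤ 18, output 18 + 16 + 18 + 14 = 66.
bender + press + welder: floor space 6 + 7 + 5 = 18 ≤ 18, output 18 + 16 + 18 = 52.
Best is bender, saw, welder, and punch with total output 66.

66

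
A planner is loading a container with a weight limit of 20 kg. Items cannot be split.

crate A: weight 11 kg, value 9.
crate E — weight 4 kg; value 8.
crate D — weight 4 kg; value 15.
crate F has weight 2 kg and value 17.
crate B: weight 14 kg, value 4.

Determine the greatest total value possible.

Allowing fractional choices, the relaxed optimum would be about 48.2, but items are indivisible.
crate E + crate D + crate F: weight 4 + 4 + 2 = 10 ≤ 20, value 8 + 15 + 17 = 40.
crate A + crate D + crate F: weight 11 + 4 + 2 = 17 ≤ 20, value 9 + 15 + 17 = 41.
Best is crate A, crate D, and crate F with total value 41.

41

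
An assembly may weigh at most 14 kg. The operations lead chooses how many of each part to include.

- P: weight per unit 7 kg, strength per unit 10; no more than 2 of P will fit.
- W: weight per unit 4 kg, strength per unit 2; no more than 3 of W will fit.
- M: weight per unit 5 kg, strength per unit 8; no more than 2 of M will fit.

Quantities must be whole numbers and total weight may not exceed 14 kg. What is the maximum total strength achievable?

2×P: weight 14 ≤ 14, strength 2·10 = 20.
1×W and 2×M: weight 14 ≤ 14, strength 1·2 + 2·8 = 18.
Best is 20.

20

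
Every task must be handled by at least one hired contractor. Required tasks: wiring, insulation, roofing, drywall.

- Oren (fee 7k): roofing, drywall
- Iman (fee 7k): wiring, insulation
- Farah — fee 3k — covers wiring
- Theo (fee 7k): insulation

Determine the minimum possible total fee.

The greedy cost-per-new-task heuristic would pick Farah, Oren, and Iman for 17, but a cheaper cover exists.
Choose Oren and Iman: together they cover wiring, insulation, roofing, drywall — every task.
Total fee: 7 + 7 = 14.
No cover costs less than 14.

14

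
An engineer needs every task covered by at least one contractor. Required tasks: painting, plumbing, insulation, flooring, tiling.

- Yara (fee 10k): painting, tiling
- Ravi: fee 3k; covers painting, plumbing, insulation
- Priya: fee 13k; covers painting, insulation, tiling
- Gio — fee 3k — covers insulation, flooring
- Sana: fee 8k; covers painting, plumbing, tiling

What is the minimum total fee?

11

The greedy cost-per-new-task heuristic would pick Ravi, Gio, and Sana for 14, but a cheaper cover exists.
Choose Gio and Sana: together they cover painting, plumbing, insulation, flooring, tiling — every task.
Total fee: 3 + 8 = 11.
No cover costs less than 11.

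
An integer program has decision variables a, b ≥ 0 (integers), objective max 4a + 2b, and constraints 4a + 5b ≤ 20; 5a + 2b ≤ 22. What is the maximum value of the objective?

The continuous relaxation peaks at (4.12, 0.706) with value 17.88; rounding to a feasible lattice point costs some objective.
(a,b)=(4,0): 4·4+5·0=16≤20, 5·4+2·0=20≤22, objective 16.
(a,b)=(3,1): 4·3+5·1=17≤20, 5·3+2·1=17≤22, objective 14.
(a,b)=(3,0): 4·3+5·0=12≤20, 5·3+2·0=15≤22, objective 12.
The best lattice point is (4,0), giving 16.

16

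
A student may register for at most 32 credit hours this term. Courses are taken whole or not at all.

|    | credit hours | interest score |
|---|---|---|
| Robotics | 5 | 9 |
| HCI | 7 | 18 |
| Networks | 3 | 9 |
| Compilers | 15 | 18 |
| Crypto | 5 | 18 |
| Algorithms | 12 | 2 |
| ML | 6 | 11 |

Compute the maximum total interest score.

Robotics + HCI + Compilers + Crypto: credit hours 5 + 7 + 15 + 5 = 32 ≤ 32, interest score 9 + 18 + 18 + 18 = 63.
HCI + Networks + Compilers + Crypto: credit hours 7 + 3 + 15 + 5 = 30 ≤ 32, interest score 18 + 9 + 18 + 18 = 63.
Robotics + HCI + Networks + Crypto + ML: credit hours 5 + 7 + 3 + 5 + 6 = 26 ≤ 32, interest score 9 + 18 + 9 + 18 + 11 = 65.
Best is Robotics, HCI, Networks, Crypto, and ML with total interest score 65.

65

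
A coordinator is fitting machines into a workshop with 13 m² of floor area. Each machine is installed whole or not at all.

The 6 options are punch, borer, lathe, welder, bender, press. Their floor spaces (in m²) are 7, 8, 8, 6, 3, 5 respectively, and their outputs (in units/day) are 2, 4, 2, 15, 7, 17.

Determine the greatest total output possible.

Allowing fractional choices, the relaxed optimum would be about 36.7, but machines are indivisible.
welder + press: floor space 6 + 5 = 11 ≤ 13, output 15 + 17 = 32.
bender + press: floor space 3 + 5 = 8 ≤ 13, output 7 + 17 = 24.
Best is welder and press with total output 32.

32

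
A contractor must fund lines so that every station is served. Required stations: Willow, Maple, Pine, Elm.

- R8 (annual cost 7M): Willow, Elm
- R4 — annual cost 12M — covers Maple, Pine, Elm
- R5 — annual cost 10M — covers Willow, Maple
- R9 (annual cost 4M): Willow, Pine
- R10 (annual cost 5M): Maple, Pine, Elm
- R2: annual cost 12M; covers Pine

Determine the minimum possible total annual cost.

Choose R9 and R10: together they cover Willow, Maple, Pine, Elm — every station.
Total annual cost: 4 + 5 = 9.

9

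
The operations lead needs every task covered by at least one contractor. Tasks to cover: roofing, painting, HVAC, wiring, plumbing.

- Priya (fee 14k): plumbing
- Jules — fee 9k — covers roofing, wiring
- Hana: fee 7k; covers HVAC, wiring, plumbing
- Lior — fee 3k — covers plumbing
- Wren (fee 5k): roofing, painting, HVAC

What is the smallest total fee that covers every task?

12

The greedy cost-per-new-task heuristic would pick Wren, Lior, and Hana for 15, but a cheaper cover exists.
Choose Hana and Wren: together they cover roofing, painting, HVAC, wiring, plumbing — every task.
Total fee: 7 + 5 = 12.
No cover costs less than 12.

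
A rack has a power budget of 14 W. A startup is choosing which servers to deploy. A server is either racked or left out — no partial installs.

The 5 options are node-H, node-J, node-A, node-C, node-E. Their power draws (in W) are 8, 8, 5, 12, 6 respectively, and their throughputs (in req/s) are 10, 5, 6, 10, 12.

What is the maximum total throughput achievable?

22

node-A + node-E: power draw 5 + 6 = 11 ≤ 14, throughput 6 + 12 = 18.
node-H + node-E: power draw 8 + 6 = 14 ≤ 14, throughput 10 + 12 = 22.
node-J + node-E: power draw 8 + 6 = 14 ≤ 14, throughput 5 + 12 = 17.
Best is node-H and node-E with total throughput 22.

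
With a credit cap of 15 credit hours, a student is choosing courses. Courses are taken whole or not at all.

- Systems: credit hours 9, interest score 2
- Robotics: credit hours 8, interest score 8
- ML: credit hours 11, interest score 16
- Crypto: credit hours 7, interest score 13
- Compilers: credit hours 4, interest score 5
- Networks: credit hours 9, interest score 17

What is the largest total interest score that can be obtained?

22

This is an integer program with binary decision variables.
Take Compilers and Networks: credit hours 4 + 9 = 13 ≤ 15, interest score 5 + 17 = 22.
No other feasible combination does better.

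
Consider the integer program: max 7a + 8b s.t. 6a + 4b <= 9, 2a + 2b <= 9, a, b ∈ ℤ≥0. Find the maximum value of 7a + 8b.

(a,b)=(0,2): 6·0+4·2=8≤9, 2·0+2·2=4≤9, objective 16.
(a,b)=(0,1): 6·0+4·1=4≤9, 2·0+2·1=2≤9, objective 8.
Maximum is 16 at (a,b)=(0,2).

16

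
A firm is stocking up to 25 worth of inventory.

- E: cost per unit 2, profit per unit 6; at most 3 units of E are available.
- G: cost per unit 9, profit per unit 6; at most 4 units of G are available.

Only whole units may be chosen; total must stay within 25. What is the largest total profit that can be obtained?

30

Take 3×E and 2×G: cost 24 ≤ 25, profit 3·6 + 2·6 = 30.
E has the best ratio (6/2) and is taken to its limit of 3; remaining capacity is filled optimally with the others.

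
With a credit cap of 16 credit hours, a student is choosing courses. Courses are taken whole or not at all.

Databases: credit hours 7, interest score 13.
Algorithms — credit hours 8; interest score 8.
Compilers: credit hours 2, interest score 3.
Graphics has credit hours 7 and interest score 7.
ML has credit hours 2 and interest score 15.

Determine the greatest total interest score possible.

Allowing fractional choices, the relaxed optimum would be about 36.0, but courses are indivisible.
Databases + Graphics + ML: credit hours 7 + 7 + 2 = 16 ≤ 16, interest score 13 + 7 + 15 = 35.
Databases + Compilers + ML: credit hours 7 + 2 + 2 = 11 ≤ 16, interest score 13 + 3 + 15 = 31.
Best is Databases, Graphics, and ML with total interest score 35.

35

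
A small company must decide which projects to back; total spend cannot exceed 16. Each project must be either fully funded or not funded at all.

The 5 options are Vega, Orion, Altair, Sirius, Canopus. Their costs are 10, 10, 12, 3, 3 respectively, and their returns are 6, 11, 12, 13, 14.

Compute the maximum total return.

38

Orion + Sirius + Canopus: cost 10 + 3 + 3 = 16 ≤ 16, return 11 + 13 + 14 = 38.
Vega + Sirius + Canopus: cost 10 + 3 + 3 = 16 ≤ 16, return 6 + 13 + 14 = 33.
Sirius + Canopus: cost 3 + 3 = 6 ≤ 16, return 13 + 14 = 27.
Best is Orion, Sirius, and Canopus with total return 38.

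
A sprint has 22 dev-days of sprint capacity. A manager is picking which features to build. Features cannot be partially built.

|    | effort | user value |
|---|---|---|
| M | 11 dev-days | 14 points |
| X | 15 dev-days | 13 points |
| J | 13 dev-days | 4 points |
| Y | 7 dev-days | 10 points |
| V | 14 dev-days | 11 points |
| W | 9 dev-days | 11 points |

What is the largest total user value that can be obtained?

25

Allowing fractional choices, the relaxed optimum would be about 28.9, but features are indivisible.
M + W: effort 11 + 9 = 20 ≤ 22, user value 14 + 11 = 25.
M + Y: effort 11 + 7 = 18 ≤ 22, user value 14 + 10 = 24.
Best is M and W with total user value 25.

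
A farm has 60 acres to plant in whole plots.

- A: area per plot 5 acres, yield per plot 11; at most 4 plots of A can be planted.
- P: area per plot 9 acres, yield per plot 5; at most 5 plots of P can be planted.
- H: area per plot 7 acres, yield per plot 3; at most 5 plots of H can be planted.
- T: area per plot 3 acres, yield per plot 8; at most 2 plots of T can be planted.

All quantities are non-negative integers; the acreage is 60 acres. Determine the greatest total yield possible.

78

This is a bounded integer knapsack.
4×A, 2×P, 2×H, and 2×T: area 58 ≤ 60, yield 4·11 + 2·5 + 2·3 + 2·8 = 76.
4×A, 3×P, 1×H, and 2×T: area 60 ≤ 60, yield 4·11 + 3·5 + 1·3 + 2·8 = 78.
Best is 78.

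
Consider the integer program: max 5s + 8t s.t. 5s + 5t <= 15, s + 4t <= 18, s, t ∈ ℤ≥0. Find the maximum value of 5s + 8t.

24

(s,t)=(0,3): 5·0+5·3=15≤15, 1·0+4·3=12≤18, objective 24.
(s,t)=(1,2): 5·1+5·2=15≤15, 1·1+4·2=9≤18, objective 21.
(s,t)=(0,2): 5·0+5·2=10≤15, 1·0+4·2=8≤18, objective 16.
The best lattice point is (0,3), giving 24.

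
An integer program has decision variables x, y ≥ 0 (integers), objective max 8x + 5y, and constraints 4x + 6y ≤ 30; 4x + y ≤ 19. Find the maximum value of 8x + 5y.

42

(x,y)=(4,2): 4·4+6·2=28≤30, 4·4+1·2=18≤19, objective 42.
(x,y)=(3,3): 4·3+6·3=30≤30, 4·3+1·3=15≤19, objective 39.
Maximum is 42 at (x,y)=(4,2).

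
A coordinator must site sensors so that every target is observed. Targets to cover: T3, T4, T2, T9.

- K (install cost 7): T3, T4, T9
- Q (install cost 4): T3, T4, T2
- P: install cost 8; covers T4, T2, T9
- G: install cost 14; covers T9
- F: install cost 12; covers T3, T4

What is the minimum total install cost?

11

Choose K and Q: together they cover T3, T4, T2, T9 — every target.
Total install cost: 7 + 4 = 11.
No cover costs less than 11.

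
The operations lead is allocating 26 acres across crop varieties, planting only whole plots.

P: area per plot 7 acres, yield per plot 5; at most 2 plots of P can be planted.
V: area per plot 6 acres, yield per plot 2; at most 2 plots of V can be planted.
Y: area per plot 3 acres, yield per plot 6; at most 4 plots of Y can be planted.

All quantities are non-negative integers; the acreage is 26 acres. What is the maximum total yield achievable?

34

Y has the best ratio (6/3); taking only Y gives at most 4×6 = 24 (stopped by the supply cap of 4).
Mixing does better — 2×P and 4×Y: area 26 ≤ 26, yield 2·5 + 4·6 = 34.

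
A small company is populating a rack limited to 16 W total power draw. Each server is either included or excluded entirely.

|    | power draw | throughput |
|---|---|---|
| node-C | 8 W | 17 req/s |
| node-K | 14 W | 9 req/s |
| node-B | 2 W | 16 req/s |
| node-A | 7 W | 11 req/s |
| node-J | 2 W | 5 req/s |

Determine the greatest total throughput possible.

38

Take node-C, node-B, and node-J: power draw 8 + 2 + 2 = 12 ≤ 16, throughput 17 + 16 + 5 = 38.
No other feasible combination does better.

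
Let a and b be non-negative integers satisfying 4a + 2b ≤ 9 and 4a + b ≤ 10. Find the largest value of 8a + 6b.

(a,b)=(0,4): 4·0+2·4=8≤9, 4·0+1·4=4≤10, objective 24.
(a,b)=(0,3): 4·0+2·3=6≤9, 4·0+1·3=3≤10, objective 18.
Maximum is 24 at (a,b)=(0,4).

24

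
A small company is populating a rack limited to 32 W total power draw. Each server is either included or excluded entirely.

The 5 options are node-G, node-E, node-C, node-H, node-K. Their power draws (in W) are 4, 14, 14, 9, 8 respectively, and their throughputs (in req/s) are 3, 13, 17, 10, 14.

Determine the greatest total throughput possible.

41

Allowing fractional choices, the relaxed optimum would be about 41.9, but servers are indivisible.
node-E + node-H + node-K: power draw 14 + 9 + 8 = 31 ≤ 32, throughput 13 + 10 + 14 = 37.
node-C + node-H + node-K: power draw 14 + 9 + 8 = 31 ≤ 32, throughput 17 + 10 + 14 = 41.
Best is node-C, node-H, and node-K with total throughput 41.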